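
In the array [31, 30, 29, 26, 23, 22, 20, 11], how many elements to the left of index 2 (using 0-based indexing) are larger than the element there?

2

The element at index 2 is 29.
Elements before it: 31, 30
Those larger than 29: 31, 30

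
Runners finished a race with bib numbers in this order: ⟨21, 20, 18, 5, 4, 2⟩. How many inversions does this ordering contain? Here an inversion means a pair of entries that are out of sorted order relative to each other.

Count, for each position, how many later elements it exceeds:
21 → 20, 18, 5, 4, 2 → 5
20 → 18, 5, 4, 2 → 4
18 → 5, 4, 2 → 3
5 → 4, 2 → 2
4 → 2 → 1
2 → none → 0
Sum: 5 + 4 + 3 + 2 + 1 + 0 = 15

15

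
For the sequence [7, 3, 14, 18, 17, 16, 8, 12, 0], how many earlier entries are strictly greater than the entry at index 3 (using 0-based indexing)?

0

The element at index 3 is 18.
Elements before it: 7, 3, 14
None of them are larger than 18.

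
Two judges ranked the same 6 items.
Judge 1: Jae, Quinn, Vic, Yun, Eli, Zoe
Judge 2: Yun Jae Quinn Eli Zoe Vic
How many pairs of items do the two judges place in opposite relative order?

Assign each item its position (1..6) in the first ordering, then rewrite the second ordering as that position sequence:
positions: Jae→1, Quinn→2, Vic→3, Yun→4, Eli→5, Zoe→6
second ordering as positions: [4, 1, 2, 5, 6, 3]
Discordant pairs = inversions in this position sequence.
4: 1, 2, 3 → 3
1: 0
2: 0
5: 3 → 1
6: 3 → 1
3: 0
Total: 3 + 0 + 0 + 1 + 1 + 0 = 5

5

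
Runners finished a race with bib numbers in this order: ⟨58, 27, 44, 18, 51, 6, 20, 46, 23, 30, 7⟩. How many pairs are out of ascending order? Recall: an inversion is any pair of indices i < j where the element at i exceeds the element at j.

35

For each element, count later entries that are smaller:
58 → 27, 44, 18, 51, 6, 20, 46, 23, 30, 7 → 10
27 → 18, 6, 20, 23, 7 → 5
44 → 18, 6, 20, 23, 30, 7 → 6
18 → 6, 7 → 2
51 → 6, 20, 46, 23, 30, 7 → 6
6 → none → 0
20 → 7 → 1
46 → 23, 30, 7 → 3
23 → 7 → 1
30 → 7 → 1
7 → none → 0
Sum: 10 + 5 + 6 + 2 + 6 + 0 + 1 + 3 + 1 + 1 + 0 = 35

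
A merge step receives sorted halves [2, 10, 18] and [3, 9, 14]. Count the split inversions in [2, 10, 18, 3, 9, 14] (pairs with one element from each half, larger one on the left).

5

For each element r of the right run, count left-run elements greater than r:
r = 3: 10, 18 → 2
r = 9: 10, 18 → 2
r = 14: 18 → 1
Cross-inversions: 2 + 2 + 1 = 5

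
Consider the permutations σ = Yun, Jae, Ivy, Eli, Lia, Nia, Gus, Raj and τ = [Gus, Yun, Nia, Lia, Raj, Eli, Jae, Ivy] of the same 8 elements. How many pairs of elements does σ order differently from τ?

Assign each item its position (1..8) in the first ordering, then rewrite the second ordering as that position sequence:
positions: Yun→1, Jae→2, Ivy→3, Eli→4, Lia→5, Nia→6, Gus→7, Raj→8
second ordering as positions: [7, 1, 6, 5, 8, 4, 2, 3]
Discordant pairs = inversions in this position sequence.
7: 1, 6, 5, 4, 2, 3 → 6
1: 0
6: 5, 4, 2, 3 → 4
5: 4, 2, 3 → 3
8: 4, 2, 3 → 3
4: 2, 3 → 2
2: 0
3: 0
Total: 6 + 0 + 4 + 3 + 3 + 2 + 0 + 0 = 18

Discordant pairs: 18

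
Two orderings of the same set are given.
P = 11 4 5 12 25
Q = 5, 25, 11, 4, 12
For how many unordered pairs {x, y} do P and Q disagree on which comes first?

There are 5 disagreeing pairs.

Assign each item its position (1..5) in the first ordering, then rewrite the second ordering as that position sequence:
positions: 11→1, 4→2, 5→3, 12→4, 25→5
second ordering as positions: [3, 5, 1, 2, 4]
Discordant pairs = inversions in this position sequence.
3: 1, 2 → 2
5: 1, 2, 4 → 3
1: 0
2: 0
4: 0
Total: 2 + 3 + 0 + 0 + 0 = 5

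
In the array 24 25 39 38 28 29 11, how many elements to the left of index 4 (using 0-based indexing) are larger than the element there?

The element at index 4 is 28.
Elements before it: 24, 25, 39, 38
Those larger than 28: 39, 38

2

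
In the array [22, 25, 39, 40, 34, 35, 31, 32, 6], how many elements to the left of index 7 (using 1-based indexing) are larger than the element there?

4 such elements

The element at index 7 is 31.
Elements before it: 22, 25, 39, 40, 34, 35
Those larger than 31: 39, 40, 34, 35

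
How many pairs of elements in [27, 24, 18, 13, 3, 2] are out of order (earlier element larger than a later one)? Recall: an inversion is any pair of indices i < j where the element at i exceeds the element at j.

Inversions: 15

Element-by-element contributions:
27 → 24, 18, 13, 3, 2 → 5
24 → 18, 13, 3, 2 → 4
18 → 13, 3, 2 → 3
13 → 3, 2 → 2
3 → 2 → 1
2 → none → 0
Sum: 5 + 4 + 3 + 2 + 1 + 0 = 15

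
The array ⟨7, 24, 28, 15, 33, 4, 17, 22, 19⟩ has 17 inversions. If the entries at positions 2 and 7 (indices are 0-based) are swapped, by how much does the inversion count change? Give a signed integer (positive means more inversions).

-1

Positions 2 and 7 hold 28 and 22; after swapping, the array is [7, 24, 22, 15, 33, 4, 17, 28, 19].
For each element, count later entries that are smaller:
7: 1
24: 5
22: 4
15: 1
33: 4
4: 0
17: 0
28: 1
19: 0
Sum: 1 + 5 + 4 + 1 + 4 + 0 + 0 + 1 + 0 = 16
Change: 16 − 17 = -1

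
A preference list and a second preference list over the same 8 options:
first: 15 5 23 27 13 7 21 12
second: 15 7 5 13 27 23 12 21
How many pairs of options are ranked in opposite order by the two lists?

Assign each item its position (1..8) in the first ordering, then rewrite the second ordering as that position sequence:
positions: 15→1, 5→2, 23→3, 27→4, 13→5, 7→6, 21→7, 12→8
second ordering as positions: [1, 6, 2, 5, 4, 3, 8, 7]
Discordant pairs = inversions in this position sequence.
1: 0
6: 2, 5, 4, 3 → 4
2: 0
5: 4, 3 → 2
4: 3 → 1
3: 0
8: 7 → 1
7: 0
Total: 0 + 4 + 0 + 2 + 1 + 0 + 1 + 0 = 8

8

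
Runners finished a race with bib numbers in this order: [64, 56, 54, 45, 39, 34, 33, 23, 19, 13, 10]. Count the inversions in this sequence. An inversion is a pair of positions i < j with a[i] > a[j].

There are 55 out-of-order pairs.

Sweep left to right; for each value list the smaller values that follow it:
64: 10
56: 9
54: 8
45: 7
39: 6
34: 5
33: 4
23: 3
19: 2
13: 1
10: 0
Sum: 10 + 9 + 8 + 7 + 6 + 5 + 4 + 3 + 2 + 1 + 0 = 55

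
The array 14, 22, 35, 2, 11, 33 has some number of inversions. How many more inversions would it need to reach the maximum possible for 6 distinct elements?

Maximum inversions for 6 distinct elements is C(6, 2) = 6·5/2 = 15.
Current inversions — for each element, count later smaller elements:
14: 2
22: 2
35: 3
2: 0
11: 0
33: 0
Current total: 2 + 2 + 3 + 0 + 0 + 0 = 7
Shortfall: 15 − 7 = 8

8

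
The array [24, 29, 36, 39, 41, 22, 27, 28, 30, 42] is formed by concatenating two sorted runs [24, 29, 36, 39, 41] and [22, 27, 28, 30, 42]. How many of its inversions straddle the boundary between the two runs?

16 cross-inversions

Count, for every r in R, how many entries of L exceed r:
r = 22: 24, 29, 36, 39, 41 → 5
r = 27: 29, 36, 39, 41 → 4
r = 28: 29, 36, 39, 41 → 4
r = 30: 36, 39, 41 → 3
r = 42: none → 0
Cross-inversions: 5 + 4 + 4 + 3 + 0 = 16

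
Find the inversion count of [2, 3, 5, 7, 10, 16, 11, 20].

1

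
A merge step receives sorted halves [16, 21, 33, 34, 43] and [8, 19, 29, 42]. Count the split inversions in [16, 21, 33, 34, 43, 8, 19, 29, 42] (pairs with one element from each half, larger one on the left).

Take each right-half value and tally the left-half values above it:
r = 8: 16, 21, 33, 34, 43 → 5
r = 19: 21, 33, 34, 43 → 4
r = 29: 33, 34, 43 → 3
r = 42: 43 → 1
Cross-inversions: 5 + 4 + 3 + 1 = 13

13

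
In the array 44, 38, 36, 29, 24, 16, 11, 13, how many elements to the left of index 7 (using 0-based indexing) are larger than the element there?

The element at index 7 is 13.
Elements before it: 44, 38, 36, 29, 24, 16, 11
Those larger than 13: 44, 38, 36, 29, 24, 16

6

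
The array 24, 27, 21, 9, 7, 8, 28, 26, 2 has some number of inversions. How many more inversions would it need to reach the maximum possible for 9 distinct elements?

Maximum inversions for 9 distinct elements is C(9, 2) = 9·8/2 = 36.
Current inversions — for each element, count later smaller elements:
24: 5
27: 6
21: 4
9: 3
7: 1
8: 1
28: 2
26: 1
2: 0
Current total: 5 + 6 + 4 + 3 + 1 + 1 + 2 + 1 + 0 = 23
Shortfall: 36 − 23 = 13

13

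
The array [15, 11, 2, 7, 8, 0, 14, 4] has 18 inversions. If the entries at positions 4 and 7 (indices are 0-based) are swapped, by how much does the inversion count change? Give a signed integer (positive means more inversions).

-1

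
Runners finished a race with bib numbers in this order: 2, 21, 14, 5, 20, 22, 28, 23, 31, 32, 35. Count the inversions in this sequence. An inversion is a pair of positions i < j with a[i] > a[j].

There are 5 inversions.

Element-by-element contributions:
2: 0
21: 3
14: 1
5: 0
20: 0
22: 0
28: 1
23: 0
31: 0
32: 0
35: 0
Sum: 0 + 3 + 1 + 0 + 0 + 0 + 1 + 0 + 0 + 0 + 0 = 5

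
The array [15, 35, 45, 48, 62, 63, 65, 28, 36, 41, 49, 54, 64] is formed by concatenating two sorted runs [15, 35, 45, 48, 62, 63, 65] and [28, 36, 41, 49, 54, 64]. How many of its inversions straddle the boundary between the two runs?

23 cross-inversions

Count, for every r in R, how many entries of L exceed r:
r = 28: 35, 45, 48, 62, 63, 65 → 6
r = 36: 45, 48, 62, 63, 65 → 5
r = 41: 45, 48, 62, 63, 65 → 5
r = 49: 62, 63, 65 → 3
r = 54: 62, 63, 65 → 3
r = 64: 65 → 1
Cross-inversions: 6 + 5 + 5 + 3 + 3 + 1 = 23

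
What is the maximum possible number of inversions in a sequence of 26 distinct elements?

325

A reversed (strictly descending) arrangement makes every pair an inversion, giving C(26, 2) inversions.
C(26, 2) = 26·25/2 = 325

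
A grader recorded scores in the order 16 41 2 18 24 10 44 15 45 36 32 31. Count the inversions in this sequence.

25

For each element, count later entries that are smaller:
16: 3
41: 8
2: 0
18: 2
24: 2
10: 0
44: 4
15: 0
45: 3
36: 2
32: 1
31: 0
Sum: 3 + 8 + 0 + 2 + 2 + 0 + 4 + 0 + 3 + 2 + 1 + 0 = 25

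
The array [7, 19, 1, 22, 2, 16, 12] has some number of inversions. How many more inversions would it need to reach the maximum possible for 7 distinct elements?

11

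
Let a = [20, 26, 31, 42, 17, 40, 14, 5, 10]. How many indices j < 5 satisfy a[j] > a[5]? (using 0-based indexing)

1

The element at index 5 is 40.
Elements before it: 20, 26, 31, 42, 17
Those larger than 40: 42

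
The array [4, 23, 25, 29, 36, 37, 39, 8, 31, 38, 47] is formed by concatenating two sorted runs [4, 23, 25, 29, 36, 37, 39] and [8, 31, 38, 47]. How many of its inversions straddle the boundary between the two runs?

Take each right-half value and tally the left-half values above it:
r = 8: 23, 25, 29, 36, 37, 39 → 6
r = 31: 36, 37, 39 → 3
r = 38: 39 → 1
r = 47: none → 0
Cross-inversions: 6 + 3 + 1 + 0 = 10

There are 10 split inversions.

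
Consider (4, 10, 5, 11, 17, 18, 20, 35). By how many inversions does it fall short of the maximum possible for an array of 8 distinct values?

Maximum inversions for 8 distinct elements is C(8, 2) = 8·7/2 = 28.
Current inversions — for each element, count later smaller elements:
4: 0
10: 1
5: 0
11: 0
17: 0
18: 0
20: 0
35: 0
Current total: 0 + 1 + 0 + 0 + 0 + 0 + 0 + 0 = 1
Shortfall: 28 − 1 = 27

27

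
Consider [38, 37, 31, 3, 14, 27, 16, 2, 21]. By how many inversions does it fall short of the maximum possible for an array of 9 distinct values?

9

Maximum inversions for 9 distinct elements is C(9, 2) = 9·8/2 = 36.
Current inversions — for each element, count later smaller elements:
38: 8
37: 7
31: 6
3: 1
14: 1
27: 3
16: 1
2: 0
21: 0
Current total: 8 + 7 + 6 + 1 + 1 + 3 + 1 + 0 + 0 = 27
Shortfall: 36 − 27 = 9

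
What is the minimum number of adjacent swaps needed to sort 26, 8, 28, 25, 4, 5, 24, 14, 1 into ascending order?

The minimum number of adjacent swaps to sort an array equals its inversion count, since every such swap removes exactly one inversion.
Count inversions — for each element, later elements that are smaller:
26: 8, 25, 4, 5, 24, 14, 1 → 7
8: 4, 5, 1 → 3
28: 25, 4, 5, 24, 14, 1 → 6
25: 4, 5, 24, 14, 1 → 5
4: 1 → 1
5: 1 → 1
24: 14, 1 → 2
14: 1 → 1
1: none → 0
Total inversions: 7 + 3 + 6 + 5 + 1 + 1 + 2 + 1 + 0 = 26

26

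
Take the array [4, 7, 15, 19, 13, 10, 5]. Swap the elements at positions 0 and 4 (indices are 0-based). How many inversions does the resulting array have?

13

Positions 0 and 4 hold 4 and 13; after swapping, the array is [13, 7, 15, 19, 4, 10, 5].
Sweep left to right; for each value list the smaller values that follow it:
13 → 7, 4, 10, 5 → 4
7 → 4, 5 → 2
15 → 4, 10, 5 → 3
19 → 4, 10, 5 → 3
4 → none → 0
10 → 5 → 1
5 → none → 0
Sum: 4 + 2 + 3 + 3 + 0 + 1 + 0 = 13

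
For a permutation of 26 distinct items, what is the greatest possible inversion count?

325 inversions

The maximum occurs when the array is in strictly decreasing order: every one of the C(26, 2) pairs is inverted.
C(26, 2) = 26·25/2 = 325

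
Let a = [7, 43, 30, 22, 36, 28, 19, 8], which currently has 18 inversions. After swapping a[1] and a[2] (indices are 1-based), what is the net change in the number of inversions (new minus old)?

+1

Positions 1 and 2 hold 7 and 43; after swapping, the array is [43, 7, 30, 22, 36, 28, 19, 8].
Element-by-element contributions:
43 → 7, 30, 22, 36, 28, 19, 8 → 7
7 → none → 0
30 → 22, 28, 19, 8 → 4
22 → 19, 8 → 2
36 → 28, 19, 8 → 3
28 → 19, 8 → 2
19 → 8 → 1
8 → none → 0
Sum: 7 + 0 + 4 + 2 + 3 + 2 + 1 + 0 = 19
Change: 19 − 18 = +1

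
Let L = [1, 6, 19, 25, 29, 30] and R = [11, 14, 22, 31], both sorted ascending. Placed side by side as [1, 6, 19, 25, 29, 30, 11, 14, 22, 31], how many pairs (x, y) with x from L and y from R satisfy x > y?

11 split inversions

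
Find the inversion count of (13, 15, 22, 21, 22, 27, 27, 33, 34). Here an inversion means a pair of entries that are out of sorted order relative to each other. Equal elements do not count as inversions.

Sweep left to right; for each value list the smaller values that follow it:
13: 0
15: 0
22: 1
21: 0
22: 0
27: 0
27: 0
33: 0
34: 0
Sum: 0 + 0 + 1 + 0 + 0 + 0 + 0 + 0 + 0 = 1

Inversions: 1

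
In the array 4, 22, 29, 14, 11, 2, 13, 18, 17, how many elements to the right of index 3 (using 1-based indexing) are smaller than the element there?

6 such elements

The element at index 3 is 29.
Elements after it: 14, 11, 2, 13, 18, 17
Those smaller than 29: 14, 11, 2, 13, 18, 17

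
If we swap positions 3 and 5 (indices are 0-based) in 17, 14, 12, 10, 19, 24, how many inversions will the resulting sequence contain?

Positions 3 and 5 hold 10 and 24; after swapping, the array is [17, 14, 12, 24, 19, 10].
Sweep left to right; for each value list the smaller values that follow it:
17: 3
14: 2
12: 1
24: 2
19: 1
10: 0
Sum: 3 + 2 + 1 + 2 + 1 + 0 = 9

9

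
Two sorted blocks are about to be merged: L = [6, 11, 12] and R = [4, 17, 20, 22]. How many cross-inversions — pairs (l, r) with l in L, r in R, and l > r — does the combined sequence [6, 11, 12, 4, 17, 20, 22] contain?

Take each right-half value and tally the left-half values above it:
r = 4: 6, 11, 12 → 3
r = 17: none → 0
r = 20: none → 0
r = 22: none → 0
Cross-inversions: 3 + 0 + 0 + 0 = 3

3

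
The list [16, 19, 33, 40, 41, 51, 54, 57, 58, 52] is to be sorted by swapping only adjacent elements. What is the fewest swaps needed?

3 swaps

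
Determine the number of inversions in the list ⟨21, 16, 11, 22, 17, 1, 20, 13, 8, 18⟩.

27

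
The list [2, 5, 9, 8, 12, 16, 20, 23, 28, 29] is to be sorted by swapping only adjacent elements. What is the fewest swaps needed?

Each adjacent swap fixes exactly one inversion, so the minimum swap count equals the number of inversions.
Count inversions — for each element, later elements that are smaller:
2: none → 0
5: none → 0
9: 8 → 1
8: none → 0
12: none → 0
16: none → 0
20: none → 0
23: none → 0
28: none → 0
29: none → 0
Total inversions: 0 + 0 + 1 + 0 + 0 + 0 + 0 + 0 + 0 + 0 = 1

1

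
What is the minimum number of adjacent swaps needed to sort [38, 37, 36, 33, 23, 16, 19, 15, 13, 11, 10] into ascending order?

The minimum number of adjacent swaps to sort an array equals its inversion count, since every such swap removes exactly one inversion.
Count inversions — for each element, later elements that are smaller:
38: 37, 36, 33, 23, 16, 19, 15, 13, 11, 10 → 10
37: 36, 33, 23, 16, 19, 15, 13, 11, 10 → 9
36: 33, 23, 16, 19, 15, 13, 11, 10 → 8
33: 23, 16, 19, 15, 13, 11, 10 → 7
23: 16, 19, 15, 13, 11, 10 → 6
16: 15, 13, 11, 10 → 4
19: 15, 13, 11, 10 → 4
15: 13, 11, 10 → 3
13: 11, 10 → 2
11: 10 → 1
10: none → 0
Total inversions: 10 + 9 + 8 + 7 + 6 + 4 + 4 + 3 + 2 + 1 + 0 = 54

54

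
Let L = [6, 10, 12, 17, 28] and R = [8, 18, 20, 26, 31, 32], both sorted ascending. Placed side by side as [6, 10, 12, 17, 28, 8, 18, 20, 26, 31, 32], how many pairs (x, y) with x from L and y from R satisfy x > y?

Count, for every r in R, how many entries of L exceed r:
r = 8: 10, 12, 17, 28 → 4
r = 18: 28 → 1
r = 20: 28 → 1
r = 26: 28 → 1
r = 31: none → 0
r = 32: none → 0
Cross-inversions: 4 + 1 + 1 + 1 + 0 + 0 = 7

7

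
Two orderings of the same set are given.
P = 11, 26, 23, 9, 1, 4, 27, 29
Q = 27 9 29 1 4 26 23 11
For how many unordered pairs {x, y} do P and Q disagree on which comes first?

22 disagreeing pairs

Assign each item its position (1..8) in the first ordering, then rewrite the second ordering as that position sequence:
positions: 11→1, 26→2, 23→3, 9→4, 1→5, 4→6, 27→7, 29→8
second ordering as positions: [7, 4, 8, 5, 6, 2, 3, 1]
Discordant pairs = inversions in this position sequence.
7: 4, 5, 6, 2, 3, 1 → 6
4: 2, 3, 1 → 3
8: 5, 6, 2, 3, 1 → 5
5: 2, 3, 1 → 3
6: 2, 3, 1 → 3
2: 1 → 1
3: 1 → 1
1: 0
Total: 6 + 3 + 5 + 3 + 3 + 1 + 1 + 0 = 22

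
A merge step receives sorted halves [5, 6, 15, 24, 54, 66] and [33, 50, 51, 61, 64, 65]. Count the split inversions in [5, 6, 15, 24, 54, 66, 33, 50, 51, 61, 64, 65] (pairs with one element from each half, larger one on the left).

Cross-inversions: 9

Count, for every r in R, how many entries of L exceed r:
r = 33: 54, 66 → 2
r = 50: 54, 66 → 2
r = 51: 54, 66 → 2
r = 61: 66 → 1
r = 64: 66 → 1
r = 65: 66 → 1
Cross-inversions: 2 + 2 + 2 + 1 + 1 + 1 = 9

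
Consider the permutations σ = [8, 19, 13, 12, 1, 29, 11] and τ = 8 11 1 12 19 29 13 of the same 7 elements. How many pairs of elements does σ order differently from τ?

11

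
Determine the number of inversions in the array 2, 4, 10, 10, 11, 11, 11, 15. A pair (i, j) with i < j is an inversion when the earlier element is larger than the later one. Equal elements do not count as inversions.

For each element, count later entries that are smaller:
2 → none → 0
4 → none → 0
10 → none → 0
10 → none → 0
11 → none → 0
11 → none → 0
11 → none → 0
15 → none → 0
Sum: 0 + 0 + 0 + 0 + 0 + 0 + 0 + 0 = 0

0 inversions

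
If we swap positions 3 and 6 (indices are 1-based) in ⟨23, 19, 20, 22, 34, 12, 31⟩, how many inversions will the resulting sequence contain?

Positions 3 and 6 hold 20 and 12; after swapping, the array is [23, 19, 12, 22, 34, 20, 31].
For each element, count later entries that are smaller:
23 → 19, 12, 22, 20 → 4
19 → 12 → 1
12 → none → 0
22 → 20 → 1
34 → 20, 31 → 2
20 → none → 0
31 → none → 0
Sum: 4 + 1 + 0 + 1 + 2 + 0 + 0 = 8

8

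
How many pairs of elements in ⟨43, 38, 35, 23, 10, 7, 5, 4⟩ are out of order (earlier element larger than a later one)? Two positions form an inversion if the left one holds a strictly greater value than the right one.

28

Sweep left to right; for each value list the smaller values that follow it:
43: 7
38: 6
35: 5
23: 4
10: 3
7: 2
5: 1
4: 0
Sum: 7 + 6 + 5 + 4 + 3 + 2 + 1 + 0 = 28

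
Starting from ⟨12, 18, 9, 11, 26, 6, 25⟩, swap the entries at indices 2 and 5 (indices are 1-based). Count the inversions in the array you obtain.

11

Positions 2 and 5 hold 18 and 26; after swapping, the array is [12, 26, 9, 11, 18, 6, 25].
Element-by-element contributions:
12 → 9, 11, 6 → 3
26 → 9, 11, 18, 6, 25 → 5
9 → 6 → 1
11 → 6 → 1
18 → 6 → 1
6 → none → 0
25 → none → 0
Sum: 3 + 5 + 1 + 1 + 1 + 0 + 0 = 11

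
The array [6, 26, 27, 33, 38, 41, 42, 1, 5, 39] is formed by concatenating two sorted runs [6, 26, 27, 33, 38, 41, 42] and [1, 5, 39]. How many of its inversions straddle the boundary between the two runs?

16 split inversions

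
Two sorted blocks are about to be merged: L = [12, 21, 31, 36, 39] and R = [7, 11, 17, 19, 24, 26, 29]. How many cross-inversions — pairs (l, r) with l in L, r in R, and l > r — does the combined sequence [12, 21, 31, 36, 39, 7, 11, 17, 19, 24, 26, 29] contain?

Split inversions: 27

Take each right-half value and tally the left-half values above it:
r = 7: 12, 21, 31, 36, 39 → 5
r = 11: 12, 21, 31, 36, 39 → 5
r = 17: 21, 31, 36, 39 → 4
r = 19: 21, 31, 36, 39 → 4
r = 24: 31, 36, 39 → 3
r = 26: 31, 36, 39 → 3
r = 29: 31, 36, 39 → 3
Cross-inversions: 5 + 5 + 4 + 4 + 3 + 3 + 3 = 27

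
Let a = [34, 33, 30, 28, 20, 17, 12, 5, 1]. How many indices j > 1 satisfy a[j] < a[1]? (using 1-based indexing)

8 such elements

The element at index 1 is 34.
Elements after it: 33, 30, 28, 20, 17, 12, 5, 1
Those smaller than 34: 33, 30, 28, 20, 17, 12, 5, 1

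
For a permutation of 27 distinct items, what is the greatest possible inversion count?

351 inversions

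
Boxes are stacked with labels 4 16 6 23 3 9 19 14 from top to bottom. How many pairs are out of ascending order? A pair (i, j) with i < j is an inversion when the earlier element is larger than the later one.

Sweep left to right; for each value list the smaller values that follow it:
4 → 3 → 1
16 → 6, 3, 9, 14 → 4
6 → 3 → 1
23 → 3, 9, 19, 14 → 4
3 → none → 0
9 → none → 0
19 → 14 → 1
14 → none → 0
Sum: 1 + 4 + 1 + 4 + 0 + 0 + 1 + 0 = 11

Inversions: 11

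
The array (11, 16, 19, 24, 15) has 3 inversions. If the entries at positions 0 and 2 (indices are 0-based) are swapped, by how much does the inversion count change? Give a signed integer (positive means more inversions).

Positions 0 and 2 hold 11 and 19; after swapping, the array is [19, 16, 11, 24, 15].
Element-by-element contributions:
19 → 16, 11, 15 → 3
16 → 11, 15 → 2
11 → none → 0
24 → 15 → 1
15 → none → 0
Sum: 3 + 2 + 0 + 1 + 0 = 6
Change: 6 − 3 = +3

+3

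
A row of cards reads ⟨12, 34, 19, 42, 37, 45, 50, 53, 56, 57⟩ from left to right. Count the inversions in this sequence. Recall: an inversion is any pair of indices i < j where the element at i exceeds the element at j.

2 out-of-order pairs

For each element, count later entries that are smaller:
12 → none → 0
34 → 19 → 1
19 → none → 0
42 → 37 → 1
37 → none → 0
45 → none → 0
50 → none → 0
53 → none → 0
56 → none → 0
57 → none → 0
Sum: 0 + 1 + 0 + 1 + 0 + 0 + 0 + 0 + 0 + 0 = 2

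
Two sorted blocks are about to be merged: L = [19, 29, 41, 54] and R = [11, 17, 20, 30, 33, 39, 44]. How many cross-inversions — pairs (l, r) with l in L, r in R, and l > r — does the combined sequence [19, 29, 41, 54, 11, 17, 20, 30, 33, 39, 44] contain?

18 split inversions

For each element r of the right run, count left-run elements greater than r:
r = 11: 19, 29, 41, 54 → 4
r = 17: 19, 29, 41, 54 → 4
r = 20: 29, 41, 54 → 3
r = 30: 41, 54 → 2
r = 33: 41, 54 → 2
r = 39: 41, 54 → 2
r = 44: 54 → 1
Cross-inversions: 4 + 4 + 3 + 2 + 2 + 2 + 1 = 18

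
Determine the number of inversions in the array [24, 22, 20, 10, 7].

Inversion pairs (indices are 0-based):
(0,1): 24 > 22
(0,2): 24 > 20
(0,3): 24 > 10
(0,4): 24 > 7
(1,2): 22 > 20
(1,3): 22 > 10
(1,4): 22 > 7
(2,3): 20 > 10
(2,4): 20 > 7
(3,4): 10 > 7
That's 10 pairs.

Inversions: 10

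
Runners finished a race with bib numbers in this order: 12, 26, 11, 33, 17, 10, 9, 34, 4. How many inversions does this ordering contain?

For each element, count later entries that are smaller:
12 → 11, 10, 9, 4 → 4
26 → 11, 17, 10, 9, 4 → 5
11 → 10, 9, 4 → 3
33 → 17, 10, 9, 4 → 4
17 → 10, 9, 4 → 3
10 → 9, 4 → 2
9 → 4 → 1
34 → 4 → 1
4 → none → 0
Sum: 4 + 5 + 3 + 4 + 3 + 2 + 1 + 1 + 0 = 23

Inversions: 23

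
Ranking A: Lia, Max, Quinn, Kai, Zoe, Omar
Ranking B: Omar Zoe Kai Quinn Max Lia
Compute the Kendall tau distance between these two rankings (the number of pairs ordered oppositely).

15

Assign each item its position (1..6) in the first ordering, then rewrite the second ordering as that position sequence:
positions: Lia→1, Max→2, Quinn→3, Kai→4, Zoe→5, Omar→6
second ordering as positions: [6, 5, 4, 3, 2, 1]
Discordant pairs = inversions in this position sequence.
6: 5, 4, 3, 2, 1 → 5
5: 4, 3, 2, 1 → 4
4: 3, 2, 1 → 3
3: 2, 1 → 2
2: 1 → 1
1: 0
Total: 5 + 4 + 3 + 2 + 1 + 0 = 15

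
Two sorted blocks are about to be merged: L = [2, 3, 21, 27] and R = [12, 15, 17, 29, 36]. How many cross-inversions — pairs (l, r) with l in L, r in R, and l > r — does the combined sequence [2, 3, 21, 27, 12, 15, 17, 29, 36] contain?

6

For each element r of the right run, count left-run elements greater than r:
r = 12: 21, 27 → 2
r = 15: 21, 27 → 2
r = 17: 21, 27 → 2
r = 29: none → 0
r = 36: none → 0
Cross-inversions: 2 + 2 + 2 + 0 + 0 = 6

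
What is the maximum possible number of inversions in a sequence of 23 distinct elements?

253

A reversed (strictly descending) arrangement makes every pair an inversion, giving C(23, 2) inversions.
C(23, 2) = 23·22/2 = 253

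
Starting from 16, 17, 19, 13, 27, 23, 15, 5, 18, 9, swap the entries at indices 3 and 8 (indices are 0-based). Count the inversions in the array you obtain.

Positions 3 and 8 hold 13 and 18; after swapping, the array is [16, 17, 19, 18, 27, 23, 15, 5, 13, 9].
Element-by-element contributions:
16 → 15, 5, 13, 9 → 4
17 → 15, 5, 13, 9 → 4
19 → 18, 15, 5, 13, 9 → 5
18 → 15, 5, 13, 9 → 4
27 → 23, 15, 5, 13, 9 → 5
23 → 15, 5, 13, 9 → 4
15 → 5, 13, 9 → 3
5 → none → 0
13 → 9 → 1
9 → none → 0
Sum: 4 + 4 + 5 + 4 + 5 + 4 + 3 + 0 + 1 + 0 = 30

30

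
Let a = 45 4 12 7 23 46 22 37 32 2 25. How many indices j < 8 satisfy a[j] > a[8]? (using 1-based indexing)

2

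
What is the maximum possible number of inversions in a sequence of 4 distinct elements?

6 inversions

The maximum occurs when the array is in strictly decreasing order: every one of the C(4, 2) pairs is inverted.
C(4, 2) = 4·3/2 = 6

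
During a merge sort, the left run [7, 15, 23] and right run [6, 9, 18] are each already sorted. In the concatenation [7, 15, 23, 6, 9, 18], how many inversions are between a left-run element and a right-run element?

For each element r of the right run, count left-run elements greater than r:
r = 6: 7, 15, 23 → 3
r = 9: 15, 23 → 2
r = 18: 23 → 1
Cross-inversions: 3 + 2 + 1 = 6

There are 6 split inversions.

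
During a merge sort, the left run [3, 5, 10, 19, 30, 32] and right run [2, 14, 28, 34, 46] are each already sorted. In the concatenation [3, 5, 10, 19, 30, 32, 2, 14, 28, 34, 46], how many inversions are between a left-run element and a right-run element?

11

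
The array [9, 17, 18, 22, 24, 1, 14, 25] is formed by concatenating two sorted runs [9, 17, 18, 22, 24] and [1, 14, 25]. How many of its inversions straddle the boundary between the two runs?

9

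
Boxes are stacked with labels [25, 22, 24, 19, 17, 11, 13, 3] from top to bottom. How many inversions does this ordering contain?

Count, for each position, how many later elements it exceeds:
25 → 22, 24, 19, 17, 11, 13, 3 → 7
22 → 19, 17, 11, 13, 3 → 5
24 → 19, 17, 11, 13, 3 → 5
19 → 17, 11, 13, 3 → 4
17 → 11, 13, 3 → 3
11 → 3 → 1
13 → 3 → 1
3 → none → 0
Sum: 7 + 5 + 5 + 4 + 3 + 1 + 1 + 0 = 26

There are 26 inversions.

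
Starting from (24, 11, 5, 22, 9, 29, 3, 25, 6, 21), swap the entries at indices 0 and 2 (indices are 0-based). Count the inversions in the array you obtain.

There are 21 inversions.

Positions 0 and 2 hold 24 and 5; after swapping, the array is [5, 11, 24, 22, 9, 29, 3, 25, 6, 21].
Sweep left to right; for each value list the smaller values that follow it:
5: 1
11: 3
24: 5
22: 4
9: 2
29: 4
3: 0
25: 2
6: 0
21: 0
Sum: 1 + 3 + 5 + 4 + 2 + 4 + 0 + 2 + 0 + 0 = 21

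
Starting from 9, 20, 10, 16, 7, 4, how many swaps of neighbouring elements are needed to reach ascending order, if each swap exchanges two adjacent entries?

The minimum number of adjacent swaps to sort an array equals its inversion count, since every such swap removes exactly one inversion.
Count inversions — for each element, later elements that are smaller:
9: 7, 4 → 2
20: 10, 16, 7, 4 → 4
10: 7, 4 → 2
16: 7, 4 → 2
7: 4 → 1
4: none → 0
Total inversions: 2 + 4 + 2 + 2 + 1 + 0 = 11

11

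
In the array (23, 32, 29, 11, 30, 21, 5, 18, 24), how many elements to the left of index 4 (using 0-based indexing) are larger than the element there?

1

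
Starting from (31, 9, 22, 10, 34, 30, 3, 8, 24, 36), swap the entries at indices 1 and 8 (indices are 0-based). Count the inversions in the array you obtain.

26 inversions

Positions 1 and 8 hold 9 and 24; after swapping, the array is [31, 24, 22, 10, 34, 30, 3, 8, 9, 36].
Element-by-element contributions:
31: 7
24: 5
22: 4
10: 3
34: 4
30: 3
3: 0
8: 0
9: 0
36: 0
Sum: 7 + 5 + 4 + 3 + 4 + 3 + 0 + 0 + 0 + 0 = 26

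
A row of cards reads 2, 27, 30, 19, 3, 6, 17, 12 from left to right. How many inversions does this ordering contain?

Element-by-element contributions:
2: 0
27: 5
30: 5
19: 4
3: 0
6: 0
17: 1
12: 0
Sum: 0 + 5 + 5 + 4 + 0 + 0 + 1 + 0 = 15

Out-of-order pairs: 15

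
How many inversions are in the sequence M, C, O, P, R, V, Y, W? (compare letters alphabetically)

Element-by-element contributions:
M: 1
C: 0
O: 0
P: 0
R: 0
V: 0
Y: 1
W: 0
Sum: 1 + 0 + 0 + 0 + 0 + 0 + 1 + 0 = 2

Out-of-order pairs: 2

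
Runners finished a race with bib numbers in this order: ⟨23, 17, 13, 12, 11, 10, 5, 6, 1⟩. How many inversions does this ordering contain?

35 inversions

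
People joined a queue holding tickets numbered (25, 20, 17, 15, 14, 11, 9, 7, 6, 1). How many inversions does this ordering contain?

Element-by-element contributions:
25 → 20, 17, 15, 14, 11, 9, 7, 6, 1 → 9
20 → 17, 15, 14, 11, 9, 7, 6, 1 → 8
17 → 15, 14, 11, 9, 7, 6, 1 → 7
15 → 14, 11, 9, 7, 6, 1 → 6
14 → 11, 9, 7, 6, 1 → 5
11 → 9, 7, 6, 1 → 4
9 → 7, 6, 1 → 3
7 → 6, 1 → 2
6 → 1 → 1
1 → none → 0
Sum: 9 + 8 + 7 + 6 + 5 + 4 + 3 + 2 + 1 + 0 = 45

45 inversions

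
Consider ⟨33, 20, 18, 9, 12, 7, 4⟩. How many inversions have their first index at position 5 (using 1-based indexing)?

2

The element at index 5 is 12.
Elements after it: 7, 4
Those smaller than 12: 7, 4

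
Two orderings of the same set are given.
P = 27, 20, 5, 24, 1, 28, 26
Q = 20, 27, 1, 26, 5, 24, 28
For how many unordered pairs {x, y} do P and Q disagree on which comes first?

Assign each item its position (1..7) in the first ordering, then rewrite the second ordering as that position sequence:
positions: 27→1, 20→2, 5→3, 24→4, 1→5, 28→6, 26→7
second ordering as positions: [2, 1, 5, 7, 3, 4, 6]
Discordant pairs = inversions in this position sequence.
2: 1 → 1
1: 0
5: 3, 4 → 2
7: 3, 4, 6 → 3
3: 0
4: 0
6: 0
Total: 1 + 0 + 2 + 3 + 0 + 0 + 0 = 6

6 disagreeing pairs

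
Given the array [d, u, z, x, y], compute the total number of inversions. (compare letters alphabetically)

For each element, count later entries that are smaller:
d: 0
u: 0
z: 2
x: 0
y: 0
Sum: 0 + 0 + 2 + 0 + 0 = 2

Out-of-order pairs: 2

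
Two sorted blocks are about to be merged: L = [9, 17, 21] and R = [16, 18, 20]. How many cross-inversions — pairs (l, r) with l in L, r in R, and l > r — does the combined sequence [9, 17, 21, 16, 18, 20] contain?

Count, for every r in R, how many entries of L exceed r:
r = 16: 17, 21 → 2
r = 18: 21 → 1
r = 20: 21 → 1
Cross-inversions: 2 + 1 + 1 = 4

4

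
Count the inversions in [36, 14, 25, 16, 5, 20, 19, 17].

17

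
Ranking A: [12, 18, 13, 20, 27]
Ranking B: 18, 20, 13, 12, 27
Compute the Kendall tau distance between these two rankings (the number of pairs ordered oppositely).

4 discordant pairs

Assign each item its position (1..5) in the first ordering, then rewrite the second ordering as that position sequence:
positions: 12→1, 18→2, 13→3, 20→4, 27→5
second ordering as positions: [2, 4, 3, 1, 5]
Discordant pairs = inversions in this position sequence.
2: 1 → 1
4: 3, 1 → 2
3: 1 → 1
1: 0
5: 0
Total: 1 + 2 + 1 + 0 + 0 = 4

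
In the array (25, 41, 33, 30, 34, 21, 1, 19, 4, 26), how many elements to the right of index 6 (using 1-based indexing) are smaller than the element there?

The element at index 6 is 21.
Elements after it: 1, 19, 4, 26
Those smaller than 21: 1, 19, 4

3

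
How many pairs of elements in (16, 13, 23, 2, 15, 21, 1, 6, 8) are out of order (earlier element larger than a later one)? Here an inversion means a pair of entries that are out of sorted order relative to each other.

23

For each element, count later entries that are smaller:
16: 6
13: 4
23: 6
2: 1
15: 3
21: 3
1: 0
6: 0
8: 0
Sum: 6 + 4 + 6 + 1 + 3 + 3 + 0 + 0 + 0 = 23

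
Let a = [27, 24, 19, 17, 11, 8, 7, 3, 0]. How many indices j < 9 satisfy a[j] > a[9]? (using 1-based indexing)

The element at index 9 is 0.
Elements before it: 27, 24, 19, 17, 11, 8, 7, 3
Those larger than 0: 27, 24, 19, 17, 11, 8, 7, 3

8 such elements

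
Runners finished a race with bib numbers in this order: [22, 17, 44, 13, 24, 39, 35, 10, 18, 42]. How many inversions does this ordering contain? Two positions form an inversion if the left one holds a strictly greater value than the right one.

For each element, count later entries that are smaller:
22: 4
17: 2
44: 7
13: 1
24: 2
39: 3
35: 2
10: 0
18: 0
42: 0
Sum: 4 + 2 + 7 + 1 + 2 + 3 + 2 + 0 + 0 + 0 = 21

21 inversions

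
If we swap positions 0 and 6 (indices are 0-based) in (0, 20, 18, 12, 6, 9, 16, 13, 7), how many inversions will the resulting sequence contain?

Positions 0 and 6 hold 0 and 16; after swapping, the array is [16, 20, 18, 12, 6, 9, 0, 13, 7].
For each element, count later entries that are smaller:
16 → 12, 6, 9, 0, 13, 7 → 6
20 → 18, 12, 6, 9, 0, 13, 7 → 7
18 → 12, 6, 9, 0, 13, 7 → 6
12 → 6, 9, 0, 7 → 4
6 → 0 → 1
9 → 0, 7 → 2
0 → none → 0
13 → 7 → 1
7 → none → 0
Sum: 6 + 7 + 6 + 4 + 1 + 2 + 0 + 1 + 0 = 27

27 inversions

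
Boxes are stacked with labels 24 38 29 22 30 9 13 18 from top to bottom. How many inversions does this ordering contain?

For each element, count later entries that are smaller:
24: 4
38: 6
29: 4
22: 3
30: 3
9: 0
13: 0
18: 0
Sum: 4 + 6 + 4 + 3 + 3 + 0 + 0 + 0 = 20

Inversions: 20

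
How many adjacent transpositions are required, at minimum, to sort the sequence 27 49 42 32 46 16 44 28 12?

There are 24 adjacent swaps.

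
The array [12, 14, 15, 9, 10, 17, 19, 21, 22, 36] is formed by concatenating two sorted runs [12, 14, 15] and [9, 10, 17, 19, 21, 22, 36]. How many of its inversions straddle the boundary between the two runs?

6

Count, for every r in R, how many entries of L exceed r:
r = 9: 12, 14, 15 → 3
r = 10: 12, 14, 15 → 3
r = 17: none → 0
r = 19: none → 0
r = 21: none → 0
r = 22: none → 0
r = 36: none → 0
Cross-inversions: 3 + 3 + 0 + 0 + 0 + 0 + 0 = 6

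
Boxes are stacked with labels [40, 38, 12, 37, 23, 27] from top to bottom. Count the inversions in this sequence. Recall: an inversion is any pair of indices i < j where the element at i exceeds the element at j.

Out-of-order index pairs (0-indexed):
(0,1): 40 > 38
(0,2): 40 > 12
(0,3): 40 > 37
(0,4): 40 > 23
(0,5): 40 > 27
(1,2): 38 > 12
(1,3): 38 > 37
(1,4): 38 > 23
(1,5): 38 > 27
(3,4): 37 > 23
(3,5): 37 > 27
That's 11 pairs.

11 inversions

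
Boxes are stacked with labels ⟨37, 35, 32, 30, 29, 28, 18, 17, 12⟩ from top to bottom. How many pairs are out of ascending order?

36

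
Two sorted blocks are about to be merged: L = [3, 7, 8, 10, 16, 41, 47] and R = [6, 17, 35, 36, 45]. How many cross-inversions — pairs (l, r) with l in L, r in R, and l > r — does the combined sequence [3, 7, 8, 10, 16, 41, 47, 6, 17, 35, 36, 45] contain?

13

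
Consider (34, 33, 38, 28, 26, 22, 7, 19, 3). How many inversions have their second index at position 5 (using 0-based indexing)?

5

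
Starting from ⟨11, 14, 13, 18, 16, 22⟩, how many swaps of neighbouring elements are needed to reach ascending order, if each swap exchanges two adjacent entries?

Each adjacent swap fixes exactly one inversion, so the minimum swap count equals the number of inversions.
Count inversions — for each element, later elements that are smaller:
11: none → 0
14: 13 → 1
13: none → 0
18: 16 → 1
16: none → 0
22: none → 0
Total inversions: 0 + 1 + 0 + 1 + 0 + 0 = 2

2 swaps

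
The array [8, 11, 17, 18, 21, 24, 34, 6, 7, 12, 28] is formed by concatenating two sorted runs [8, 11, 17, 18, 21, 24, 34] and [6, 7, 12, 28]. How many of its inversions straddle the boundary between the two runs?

20 cross-inversions

For each element r of the right run, count left-run elements greater than r:
r = 6: 8, 11, 17, 18, 21, 24, 34 → 7
r = 7: 8, 11, 17, 18, 21, 24, 34 → 7
r = 12: 17, 18, 21, 24, 34 → 5
r = 28: 34 → 1
Cross-inversions: 7 + 7 + 5 + 1 = 20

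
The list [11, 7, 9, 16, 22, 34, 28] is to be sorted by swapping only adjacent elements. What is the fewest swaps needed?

The minimum number of adjacent swaps to sort an array equals its inversion count, since every such swap removes exactly one inversion.
Count inversions — for each element, later elements that are smaller:
11: 7, 9 → 2
7: none → 0
9: none → 0
16: none → 0
22: none → 0
34: 28 → 1
28: none → 0
Total inversions: 2 + 0 + 0 + 0 + 0 + 1 + 0 = 3

3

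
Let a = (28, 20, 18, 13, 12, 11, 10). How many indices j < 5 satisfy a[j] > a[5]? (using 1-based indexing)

The element at index 5 is 12.
Elements before it: 28, 20, 18, 13
Those larger than 12: 28, 20, 18, 13

4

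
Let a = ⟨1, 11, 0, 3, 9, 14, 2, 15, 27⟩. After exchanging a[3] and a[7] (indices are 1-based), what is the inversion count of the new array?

9

Positions 3 and 7 hold 0 and 2; after swapping, the array is [1, 11, 2, 3, 9, 14, 0, 15, 27].
Count, for each position, how many later elements it exceeds:
1: 1
11: 4
2: 1
3: 1
9: 1
14: 1
0: 0
15: 0
27: 0
Sum: 1 + 4 + 1 + 1 + 1 + 1 + 0 + 0 + 0 = 9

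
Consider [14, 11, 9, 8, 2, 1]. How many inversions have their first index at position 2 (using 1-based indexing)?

The element at index 2 is 11.
Elements after it: 9, 8, 2, 1
Those smaller than 11: 9, 8, 2, 1

4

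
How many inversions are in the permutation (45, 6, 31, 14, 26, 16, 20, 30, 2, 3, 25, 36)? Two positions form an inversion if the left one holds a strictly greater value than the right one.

Element-by-element contributions:
45 → 6, 31, 14, 26, 16, 20, 30, 2, 3, 25, 36 → 11
6 → 2, 3 → 2
31 → 14, 26, 16, 20, 30, 2, 3, 25 → 8
14 → 2, 3 → 2
26 → 16, 20, 2, 3, 25 → 5
16 → 2, 3 → 2
20 → 2, 3 → 2
30 → 2, 3, 25 → 3
2 → none → 0
3 → none → 0
25 → none → 0
36 → none → 0
Sum: 11 + 2 + 8 + 2 + 5 + 2 + 2 + 3 + 0 + 0 + 0 + 0 = 35

Inversions: 35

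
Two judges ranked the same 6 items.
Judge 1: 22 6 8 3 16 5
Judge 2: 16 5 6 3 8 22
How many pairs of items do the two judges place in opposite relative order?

Assign each item its position (1..6) in the first ordering, then rewrite the second ordering as that position sequence:
positions: 22→1, 6→2, 8→3, 3→4, 16→5, 5→6
second ordering as positions: [5, 6, 2, 4, 3, 1]
Discordant pairs = inversions in this position sequence.
5: 2, 4, 3, 1 → 4
6: 2, 4, 3, 1 → 4
2: 1 → 1
4: 3, 1 → 2
3: 1 → 1
1: 0
Total: 4 + 4 + 1 + 2 + 1 + 0 = 12

12 discordant pairs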